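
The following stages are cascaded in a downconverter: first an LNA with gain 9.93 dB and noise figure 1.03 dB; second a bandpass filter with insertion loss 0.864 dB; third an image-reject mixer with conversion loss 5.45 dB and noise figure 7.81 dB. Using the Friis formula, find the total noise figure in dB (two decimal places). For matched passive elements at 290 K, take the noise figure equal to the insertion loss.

Convert to linear (a loss of L dB is a gain of −L dB): F_i = 10^(NF_i/10), G_i = 10^(G_i,dB/10)
  Stage 1: F_1 = 10^(1.03/10) = 1.268, G_1 = 10^(9.93/10) = 9.840
  Stage 2: F_2 = 10^(0.864/10) = 1.220, G_2 = 10^(−0.864/10) = 0.8196
  Stage 3: F_3 = 10^(7.81/10) = 6.039, G_3 = 10^(−5.45/10) = 0.2851
Friis cascade:
  F = 1.268 + (1.220 − 1)/9.840 + (6.039 − 1)/8.065 = 1.915
NF = 10 log₁₀(1.915) = 2.82 dB

2.82 dB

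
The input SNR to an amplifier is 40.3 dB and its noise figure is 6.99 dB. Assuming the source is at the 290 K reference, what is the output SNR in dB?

33.31 dB

By definition F = SNR_in/SNR_out, so in dB: SNR_out = SNR_in − NF
SNR_out = 40.3 − 6.99 = 33.31 dB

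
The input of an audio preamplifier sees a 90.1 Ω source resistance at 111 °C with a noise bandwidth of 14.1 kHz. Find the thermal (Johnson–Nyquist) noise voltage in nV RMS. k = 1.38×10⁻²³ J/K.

164 nV

T = 111 °C + 273.15 = 384.15 K
V_n = √(4kTRB)
4kTRB = 4 × 1.38×10⁻²³ × 384.15 × 9.01×10¹ × 1.41×10⁴ = 2.69×10⁻¹⁴ V²
V_n = √(2.69×10⁻¹⁴) = 1.64×10⁻⁷ V = 164 nV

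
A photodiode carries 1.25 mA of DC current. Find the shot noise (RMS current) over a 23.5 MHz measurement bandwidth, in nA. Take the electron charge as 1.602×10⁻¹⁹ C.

I_n = √(2qI·B)
2qI·B = 2 × 1.602×10⁻¹⁹ × 1.25×10⁻³ × 2.35×10⁷ = 9.41×10⁻¹⁵ A²
I_n = √(9.41×10⁻¹⁵) = 9.70×10⁻⁸ A = 97.0 nA

97.0 nA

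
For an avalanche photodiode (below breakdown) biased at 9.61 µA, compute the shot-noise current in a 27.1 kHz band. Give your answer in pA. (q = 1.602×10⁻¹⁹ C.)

289 pA

I_n = √(2qI·B)
2qI·B = 2 × 1.602×10⁻¹⁹ × 9.61×10⁻⁶ × 2.71×10⁴ = 8.34×10⁻²⁰ A²
I_n = √(8.34×10⁻²⁰) = 2.89×10⁻¹⁰ A = 289 pA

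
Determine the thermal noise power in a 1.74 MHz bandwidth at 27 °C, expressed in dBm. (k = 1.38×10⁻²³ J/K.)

T = 27 °C + 273.15 = 300.15 K
P_n = kTB = 1.38×10⁻²³ × 300.15 × 1.74×10⁶ = 7.21×10⁻¹⁵ W
In dBm: 10 log₁₀(7.21×10⁻¹⁵ / 10⁻³) = −111.4 dBm

−111.4 dBm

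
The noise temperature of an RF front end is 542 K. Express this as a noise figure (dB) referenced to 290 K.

4.58 dB

F = 1 + T_e/T₀ = 1 + 542/290 = 2.86897
NF = 10 log₁₀(2.86897) = 4.58 dB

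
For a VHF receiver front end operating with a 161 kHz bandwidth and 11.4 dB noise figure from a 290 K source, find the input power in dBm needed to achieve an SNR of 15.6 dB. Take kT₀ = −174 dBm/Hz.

Sensitivity = −174 + 10 log₁₀(B) + NF + SNR_min
= −174 + 52.07 + 11.4 + 15.6
= −94.93 dBm → −94.9 dBm

−94.9 dBm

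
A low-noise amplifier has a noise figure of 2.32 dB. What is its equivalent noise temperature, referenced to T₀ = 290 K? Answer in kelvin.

F = 10^(2.32/10) = 1.70608
T_e = (F − 1)·T₀ = (1.70608 − 1) × 290 = 205 K

205 K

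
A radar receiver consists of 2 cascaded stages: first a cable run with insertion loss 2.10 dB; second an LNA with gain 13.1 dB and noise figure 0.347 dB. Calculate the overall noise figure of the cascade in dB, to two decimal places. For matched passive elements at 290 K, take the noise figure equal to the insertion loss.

Convert to linear (a loss of L dB is a gain of −L dB): F_i = 10^(NF_i/10), G_i = 10^(G_i,dB/10)
  Stage 1: F_1 = 10^(2.10/10) = 1.622, G_1 = 10^(−2.10/10) = 0.6166
  Stage 2: F_2 = 10^(0.347/10) = 1.083, G_2 = 10^(13.1/10) = 20.42
Friis cascade:
  F = 1.622 + (1.083 − 1)/0.6166 = 1.757
NF = 10 log₁₀(1.757) = 2.45 dB

2.45 dB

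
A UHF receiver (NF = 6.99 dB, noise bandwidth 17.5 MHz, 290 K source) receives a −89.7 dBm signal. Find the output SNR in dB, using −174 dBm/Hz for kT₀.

4.9 dB

Noise floor: N = −174 + 10 log₁₀(B) + NF
10 log₁₀(1.75×10⁷) = 72.43 dB
N = −174 + 72.43 + 6.99 = −94.58 dBm
SNR = P_sig − N = −89.7 − (−94.58) = 4.88 dB → 4.9 dB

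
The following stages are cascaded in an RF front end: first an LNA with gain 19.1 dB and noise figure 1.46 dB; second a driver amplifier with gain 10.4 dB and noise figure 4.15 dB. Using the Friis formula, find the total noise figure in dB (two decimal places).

Convert to linear (a loss of L dB is a gain of −L dB): F_i = 10^(NF_i/10), G_i = 10^(G_i,dB/10)
  Stage 1: F_1 = 10^(1.46/10) = 1.400, G_1 = 10^(19.1/10) = 81.28
  Stage 2: F_2 = 10^(4.15/10) = 2.600, G_2 = 10^(10.4/10) = 10.96
Friis cascade:
  F = 1.400 + (2.600 − 1)/81.28 = 1.419
NF = 10 log₁₀(1.419) = 1.52 dB

1.52 dB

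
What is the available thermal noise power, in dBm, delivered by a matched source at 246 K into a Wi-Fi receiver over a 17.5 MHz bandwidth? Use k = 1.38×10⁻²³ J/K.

P_n = kTB = 1.38×10⁻²³ × 246 × 1.75×10⁷ = 5.94×10⁻¹⁴ W
In dBm: 10 log₁₀(5.94×10⁻¹⁴ / 10⁻³) = −102.3 dBm

−102.3 dBm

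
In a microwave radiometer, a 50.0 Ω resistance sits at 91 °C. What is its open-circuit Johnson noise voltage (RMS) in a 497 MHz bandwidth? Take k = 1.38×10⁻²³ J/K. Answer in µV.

22.3 µV

T = 91 °C + 273.15 = 364.15 K
V_n = √(4kTRB)
4kTRB = 4 × 1.38×10⁻²³ × 364.15 × 5.00×10¹ × 4.97×10⁸ = 5.00×10⁻¹⁰ V²
V_n = √(5.00×10⁻¹⁰) = 2.23×10⁻⁵ V = 22.3 µV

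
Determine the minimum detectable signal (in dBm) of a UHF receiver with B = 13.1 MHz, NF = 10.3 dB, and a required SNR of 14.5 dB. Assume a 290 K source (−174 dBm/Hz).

Sensitivity = −174 + 10 log₁₀(B) + NF + SNR_min
= −174 + 71.17 + 10.3 + 14.5
= −78.03 dBm → −78.0 dBm

−78.0 dBm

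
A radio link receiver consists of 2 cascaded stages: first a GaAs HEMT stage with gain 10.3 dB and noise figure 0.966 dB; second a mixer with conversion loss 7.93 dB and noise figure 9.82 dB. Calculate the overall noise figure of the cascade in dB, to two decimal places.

3.12 dB

Convert to linear (a loss of L dB is a gain of −L dB): F_i = 10^(NF_i/10), G_i = 10^(G_i,dB/10)
  Stage 1: F_1 = 10^(0.966/10) = 1.249, G_1 = 10^(10.3/10) = 10.72
  Stage 2: F_2 = 10^(9.82/10) = 9.594, G_2 = 10^(−7.93/10) = 0.1611
Friis cascade:
  F = 1.249 + (9.594 − 1)/10.72 = 2.051
NF = 10 log₁₀(2.051) = 3.12 dB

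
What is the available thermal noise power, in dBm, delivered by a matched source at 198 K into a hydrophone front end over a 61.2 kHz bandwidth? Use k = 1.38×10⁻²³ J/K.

−127.8 dBm

P_n = kTB = 1.38×10⁻²³ × 198 × 6.12×10⁴ = 1.67×10⁻¹⁶ W
In dBm: 10 log₁₀(1.67×10⁻¹⁶ / 10⁻³) = −127.8 dBm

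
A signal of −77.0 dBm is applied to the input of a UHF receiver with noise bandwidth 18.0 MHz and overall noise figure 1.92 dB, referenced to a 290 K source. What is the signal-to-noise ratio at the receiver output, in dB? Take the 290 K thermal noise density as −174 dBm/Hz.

22.5 dB

Noise floor: N = −174 + 10 log₁₀(B) + NF
10 log₁₀(1.80×10⁷) = 72.55 dB
N = −174 + 72.55 + 1.92 = −99.53 dBm
SNR = P_sig − N = −77.0 − (−99.53) = 22.53 dB → 22.5 dB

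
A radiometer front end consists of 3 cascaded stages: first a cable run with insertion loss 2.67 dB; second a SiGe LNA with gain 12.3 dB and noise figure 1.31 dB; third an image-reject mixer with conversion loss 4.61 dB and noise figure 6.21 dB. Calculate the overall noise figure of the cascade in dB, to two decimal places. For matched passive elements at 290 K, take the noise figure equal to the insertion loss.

4.54 dB

Convert to linear (a loss of L dB is a gain of −L dB): F_i = 10^(NF_i/10), G_i = 10^(G_i,dB/10)
  Stage 1: F_1 = 10^(2.67/10) = 1.849, G_1 = 10^(−2.67/10) = 0.5408
  Stage 2: F_2 = 10^(1.31/10) = 1.352, G_2 = 10^(12.3/10) = 16.98
  Stage 3: F_3 = 10^(6.21/10) = 4.178, G_3 = 10^(−4.61/10) = 0.3459
Friis cascade:
  F = 1.849 + (1.352 − 1)/0.5408 + (4.178 − 1)/9.183 = 2.846
NF = 10 log₁₀(2.846) = 4.54 dB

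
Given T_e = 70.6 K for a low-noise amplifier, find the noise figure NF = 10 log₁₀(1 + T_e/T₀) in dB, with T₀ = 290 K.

F = 1 + T_e/T₀ = 1 + 70.6/290 = 1.24345
NF = 10 log₁₀(1.24345) = 0.946 dB

0.946 dB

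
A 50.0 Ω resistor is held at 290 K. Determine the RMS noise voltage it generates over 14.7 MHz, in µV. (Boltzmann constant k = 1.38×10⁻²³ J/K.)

3.43 µV

V_n = √(4kTRB)
4kTRB = 4 × 1.38×10⁻²³ × 290 × 5.00×10¹ × 1.47×10⁷ = 1.18×10⁻¹¹ V²
V_n = √(1.18×10⁻¹¹) = 3.43×10⁻⁶ V = 3.43 µV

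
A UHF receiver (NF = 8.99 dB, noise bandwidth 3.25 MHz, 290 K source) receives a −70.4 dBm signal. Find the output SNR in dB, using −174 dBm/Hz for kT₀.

Noise floor: N = −174 + 10 log₁₀(B) + NF
10 log₁₀(3.25×10⁶) = 65.12 dB
N = −174 + 65.12 + 8.99 = −99.89 dBm
SNR = P_sig − N = −70.4 − (−99.89) = 29.49 dB → 29.5 dB

29.5 dB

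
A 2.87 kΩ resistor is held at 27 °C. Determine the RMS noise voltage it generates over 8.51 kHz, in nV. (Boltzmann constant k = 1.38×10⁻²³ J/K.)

636 nV

T = 27 °C + 273.15 = 300.15 K
V_n = √(4kTRB)
4kTRB = 4 × 1.38×10⁻²³ × 300.15 × 2.87×10³ × 8.51×10³ = 4.05×10⁻¹³ V²
V_n = √(4.05×10⁻¹³) = 6.36×10⁻⁷ V = 636 nV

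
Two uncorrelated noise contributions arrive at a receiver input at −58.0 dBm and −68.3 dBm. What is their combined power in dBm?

−57.6 dBm

Convert to linear, add, convert back:
P₁ = 1.58×10⁻⁹ W, P₂ = 1.48×10⁻¹⁰ W
P_tot = 1.73×10⁻⁹ W → 10 log₁₀(P_tot / 10⁻³) = −57.6 dBm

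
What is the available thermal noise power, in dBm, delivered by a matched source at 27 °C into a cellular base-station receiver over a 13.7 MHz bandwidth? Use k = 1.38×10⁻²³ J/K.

−102.5 dBm

T = 27 °C + 273.15 = 300.15 K
P_n = kTB = 1.38×10⁻²³ × 300.15 × 1.37×10⁷ = 5.67×10⁻¹⁴ W
In dBm: 10 log₁₀(5.67×10⁻¹⁴ / 10⁻³) = −102.5 dBm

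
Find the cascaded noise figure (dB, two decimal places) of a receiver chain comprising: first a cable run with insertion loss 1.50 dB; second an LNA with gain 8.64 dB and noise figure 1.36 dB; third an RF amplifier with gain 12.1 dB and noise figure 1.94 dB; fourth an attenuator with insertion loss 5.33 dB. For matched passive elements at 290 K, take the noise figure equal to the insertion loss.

3.16 dB

Convert to linear (a loss of L dB is a gain of −L dB): F_i = 10^(NF_i/10), G_i = 10^(G_i,dB/10)
  Stage 1: F_1 = 10^(1.50/10) = 1.413, G_1 = 10^(−1.50/10) = 0.7079
  Stage 2: F_2 = 10^(1.36/10) = 1.368, G_2 = 10^(8.64/10) = 7.311
  Stage 3: F_3 = 10^(1.94/10) = 1.563, G_3 = 10^(12.1/10) = 16.22
  Stage 4: F_4 = 10^(5.33/10) = 3.412, G_4 = 10^(−5.33/10) = 0.2931
Friis cascade:
  F = 1.413 + (1.368 − 1)/0.7079 + (1.563 − 1)/5.176 + (3.412 − 1)/83.95 = 2.069
NF = 10 log₁₀(2.069) = 3.16 dB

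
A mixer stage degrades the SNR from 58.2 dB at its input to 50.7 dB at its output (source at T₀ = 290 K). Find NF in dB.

7.5 dB

NF (dB) = SNR_in(dB) − SNR_out(dB) when the source is at T₀
NF = 58.2 − 50.7 = 7.5 dB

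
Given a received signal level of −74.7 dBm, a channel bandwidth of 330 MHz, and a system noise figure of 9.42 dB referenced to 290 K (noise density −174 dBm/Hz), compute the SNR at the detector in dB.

Noise floor: N = −174 + 10 log₁₀(B) + NF
10 log₁₀(3.30×10⁸) = 85.19 dB
N = −174 + 85.19 + 9.42 = −79.39 dBm
SNR = P_sig − N = −74.7 − (−79.39) = 4.69 dB → 4.7 dB

4.7 dB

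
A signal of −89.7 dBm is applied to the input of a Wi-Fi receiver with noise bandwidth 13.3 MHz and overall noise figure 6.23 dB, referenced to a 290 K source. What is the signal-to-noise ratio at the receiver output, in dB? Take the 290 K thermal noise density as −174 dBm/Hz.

Noise floor: N = −174 + 10 log₁₀(B) + NF
10 log₁₀(1.33×10⁷) = 71.24 dB
N = −174 + 71.24 + 6.23 = −96.53 dBm
SNR = P_sig − N = −89.7 − (−96.53) = 6.83 dB → 6.8 dB

6.8 dB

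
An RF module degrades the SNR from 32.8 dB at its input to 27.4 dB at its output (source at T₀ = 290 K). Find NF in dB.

5.4 dB

NF (dB) = SNR_in(dB) − SNR_out(dB) when the source is at T₀
NF = 32.8 − 27.4 = 5.4 dB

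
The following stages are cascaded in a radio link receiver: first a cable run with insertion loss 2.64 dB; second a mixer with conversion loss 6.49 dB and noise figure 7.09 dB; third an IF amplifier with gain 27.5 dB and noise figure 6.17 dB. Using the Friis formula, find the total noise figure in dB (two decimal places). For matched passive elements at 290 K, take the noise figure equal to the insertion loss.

15.45 dB

Convert to linear (a loss of L dB is a gain of −L dB): F_i = 10^(NF_i/10), G_i = 10^(G_i,dB/10)
  Stage 1: F_1 = 10^(2.64/10) = 1.837, G_1 = 10^(−2.64/10) = 0.5445
  Stage 2: F_2 = 10^(7.09/10) = 5.117, G_2 = 10^(−6.49/10) = 0.2244
  Stage 3: F_3 = 10^(6.17/10) = 4.140, G_3 = 10^(27.5/10) = 562.3
Friis cascade:
  F = 1.837 + (5.117 − 1)/0.5445 + (4.140 − 1)/0.1222 = 35.10
NF = 10 log₁₀(35.10) = 15.45 dB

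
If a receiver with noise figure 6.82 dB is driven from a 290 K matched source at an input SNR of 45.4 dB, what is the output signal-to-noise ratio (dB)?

38.58 dB

By definition F = SNR_in/SNR_out, so in dB: SNR_out = SNR_in − NF
SNR_out = 45.4 − 6.82 = 38.58 dB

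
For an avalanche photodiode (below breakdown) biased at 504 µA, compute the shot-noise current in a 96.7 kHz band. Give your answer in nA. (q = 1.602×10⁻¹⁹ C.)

3.95 nA

I_n = √(2qI·B)
2qI·B = 2 × 1.602×10⁻¹⁹ × 5.04×10⁻⁴ × 9.67×10⁴ = 1.56×10⁻¹⁷ A²
I_n = √(1.56×10⁻¹⁷) = 3.95×10⁻⁹ A = 3.95 nA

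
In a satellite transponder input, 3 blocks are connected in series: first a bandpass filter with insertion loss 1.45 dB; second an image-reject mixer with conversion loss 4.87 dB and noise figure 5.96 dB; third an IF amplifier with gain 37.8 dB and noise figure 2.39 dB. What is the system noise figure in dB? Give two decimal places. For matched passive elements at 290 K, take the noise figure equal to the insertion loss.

9.37 dB

Convert to linear (a loss of L dB is a gain of −L dB): F_i = 10^(NF_i/10), G_i = 10^(G_i,dB/10)
  Stage 1: F_1 = 10^(1.45/10) = 1.396, G_1 = 10^(−1.45/10) = 0.7161
  Stage 2: F_2 = 10^(5.96/10) = 3.945, G_2 = 10^(−4.87/10) = 0.3258
  Stage 3: F_3 = 10^(2.39/10) = 1.734, G_3 = 10^(37.8/10) = 6026
Friis cascade:
  F = 1.396 + (3.945 − 1)/0.7161 + (1.734 − 1)/0.2333 = 8.653
NF = 10 log₁₀(8.653) = 9.37 dB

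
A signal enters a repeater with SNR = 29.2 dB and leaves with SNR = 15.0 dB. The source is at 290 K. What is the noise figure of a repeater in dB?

14.2 dB

NF (dB) = SNR_in(dB) − SNR_out(dB) when the source is at T₀
NF = 29.2 − 15.0 = 14.2 dB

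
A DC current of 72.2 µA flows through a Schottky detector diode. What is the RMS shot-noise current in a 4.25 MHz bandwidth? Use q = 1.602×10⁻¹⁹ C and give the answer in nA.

I_n = √(2qI·B)
2qI·B = 2 × 1.602×10⁻¹⁹ × 7.22×10⁻⁵ × 4.25×10⁶ = 9.83×10⁻¹⁷ A²
I_n = √(9.83×10⁻¹⁷) = 9.92×10⁻⁹ A = 9.92 nA

9.92 nA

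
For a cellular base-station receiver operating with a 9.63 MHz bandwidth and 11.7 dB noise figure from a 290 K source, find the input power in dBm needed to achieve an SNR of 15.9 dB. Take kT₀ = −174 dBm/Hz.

−76.6 dBm

Sensitivity = −174 + 10 log₁₀(B) + NF + SNR_min
= −174 + 69.84 + 11.7 + 15.9
= −76.56 dBm → −76.6 dBm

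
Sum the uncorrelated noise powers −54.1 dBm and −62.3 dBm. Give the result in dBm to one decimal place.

Convert to linear, add, convert back:
P₁ = 3.89×10⁻⁹ W, P₂ = 5.89×10⁻¹⁰ W
P_tot = 4.48×10⁻⁹ W → 10 log₁₀(P_tot / 10⁻³) = −53.5 dBm

−53.5 dBm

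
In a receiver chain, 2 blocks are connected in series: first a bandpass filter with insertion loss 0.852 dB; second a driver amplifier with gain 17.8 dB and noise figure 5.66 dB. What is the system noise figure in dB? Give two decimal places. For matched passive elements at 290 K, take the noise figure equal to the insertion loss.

Convert to linear (a loss of L dB is a gain of −L dB): F_i = 10^(NF_i/10), G_i = 10^(G_i,dB/10)
  Stage 1: F_1 = 10^(0.852/10) = 1.217, G_1 = 10^(−0.852/10) = 0.8219
  Stage 2: F_2 = 10^(5.66/10) = 3.681, G_2 = 10^(17.8/10) = 60.26
Friis cascade:
  F = 1.217 + (3.681 − 1)/0.8219 = 4.479
NF = 10 log₁₀(4.479) = 6.51 dB

6.51 dB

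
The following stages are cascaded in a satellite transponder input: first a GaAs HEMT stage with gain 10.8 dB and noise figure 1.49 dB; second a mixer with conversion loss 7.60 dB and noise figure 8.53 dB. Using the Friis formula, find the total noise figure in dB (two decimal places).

Convert to linear (a loss of L dB is a gain of −L dB): F_i = 10^(NF_i/10), G_i = 10^(G_i,dB/10)
  Stage 1: F_1 = 10^(1.49/10) = 1.409, G_1 = 10^(10.8/10) = 12.02
  Stage 2: F_2 = 10^(8.53/10) = 7.129, G_2 = 10^(−7.60/10) = 0.1738
Friis cascade:
  F = 1.409 + (7.129 − 1)/12.02 = 1.919
NF = 10 log₁₀(1.919) = 2.83 dB

2.83 dB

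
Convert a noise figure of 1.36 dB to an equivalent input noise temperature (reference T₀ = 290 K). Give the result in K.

F = 10^(1.36/10) = 1.36773
T_e = (F − 1)·T₀ = (1.36773 − 1) × 290 = 107 K

107 K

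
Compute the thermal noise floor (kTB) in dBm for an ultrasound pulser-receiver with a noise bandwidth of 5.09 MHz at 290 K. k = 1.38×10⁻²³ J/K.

−106.9 dBm

P_n = kTB = 1.38×10⁻²³ × 290 × 5.09×10⁶ = 2.04×10⁻¹⁴ W
In dBm: 10 log₁₀(2.04×10⁻¹⁴ / 10⁻³) = −106.9 dBm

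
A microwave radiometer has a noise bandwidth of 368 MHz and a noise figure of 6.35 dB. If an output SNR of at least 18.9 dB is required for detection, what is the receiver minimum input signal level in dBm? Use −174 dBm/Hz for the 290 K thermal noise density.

Sensitivity = −174 + 10 log₁₀(B) + NF + SNR_min
= −174 + 85.66 + 6.35 + 18.9
= −63.09 dBm → −63.1 dBm

−63.1 dBm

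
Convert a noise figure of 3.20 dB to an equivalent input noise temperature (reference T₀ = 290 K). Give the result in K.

316 K

F = 10^(3.20/10) = 2.0893
T_e = (F − 1)·T₀ = (2.0893 − 1) × 290 = 316 K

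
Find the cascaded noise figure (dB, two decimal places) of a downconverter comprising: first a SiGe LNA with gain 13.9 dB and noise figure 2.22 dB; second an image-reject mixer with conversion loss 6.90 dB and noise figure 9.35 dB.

2.96 dB

Convert to linear (a loss of L dB is a gain of −L dB): F_i = 10^(NF_i/10), G_i = 10^(G_i,dB/10)
  Stage 1: F_1 = 10^(2.22/10) = 1.667, G_1 = 10^(13.9/10) = 24.55
  Stage 2: F_2 = 10^(9.35/10) = 8.610, G_2 = 10^(−6.90/10) = 0.2042
Friis cascade:
  F = 1.667 + (8.610 − 1)/24.55 = 1.977
NF = 10 log₁₀(1.977) = 2.96 dB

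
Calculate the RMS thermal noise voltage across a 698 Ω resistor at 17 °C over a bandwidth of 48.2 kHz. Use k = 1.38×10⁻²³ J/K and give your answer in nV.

734 nV

T = 17 °C + 273.15 = 290.15 K
V_n = √(4kTRB)
4kTRB = 4 × 1.38×10⁻²³ × 290.15 × 6.98×10² × 4.82×10⁴ = 5.39×10⁻¹³ V²
V_n = √(5.39×10⁻¹³) = 7.34×10⁻⁷ V = 734 nV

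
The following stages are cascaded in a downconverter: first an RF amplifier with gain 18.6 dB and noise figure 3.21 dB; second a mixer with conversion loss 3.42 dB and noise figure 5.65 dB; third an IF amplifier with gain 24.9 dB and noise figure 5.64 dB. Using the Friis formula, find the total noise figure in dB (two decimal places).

3.45 dB

Convert to linear (a loss of L dB is a gain of −L dB): F_i = 10^(NF_i/10), G_i = 10^(G_i,dB/10)
  Stage 1: F_1 = 10^(3.21/10) = 2.094, G_1 = 10^(18.6/10) = 72.44
  Stage 2: F_2 = 10^(5.65/10) = 3.673, G_2 = 10^(−3.42/10) = 0.4550
  Stage 3: F_3 = 10^(5.64/10) = 3.664, G_3 = 10^(24.9/10) = 309.0
Friis cascade:
  F = 2.094 + (3.673 − 1)/72.44 + (3.664 − 1)/32.96 = 2.212
NF = 10 log₁₀(2.212) = 3.45 dB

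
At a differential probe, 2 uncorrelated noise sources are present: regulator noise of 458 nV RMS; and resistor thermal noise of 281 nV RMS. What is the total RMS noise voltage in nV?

537 nV

Uncorrelated sources add in power (mean-square): V_tot = √(ΣV_i²)
V_tot = √[(4.58×10⁻⁷)² + (2.81×10⁻⁷)²] = 5.37×10⁻⁷ V = 537 nV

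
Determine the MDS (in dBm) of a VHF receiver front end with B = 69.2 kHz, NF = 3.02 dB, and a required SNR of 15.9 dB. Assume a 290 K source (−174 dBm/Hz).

Sensitivity = −174 + 10 log₁₀(B) + NF + SNR_min
= −174 + 48.4 + 3.02 + 15.9
= −106.68 dBm → −106.7 dBm

−106.7 dBm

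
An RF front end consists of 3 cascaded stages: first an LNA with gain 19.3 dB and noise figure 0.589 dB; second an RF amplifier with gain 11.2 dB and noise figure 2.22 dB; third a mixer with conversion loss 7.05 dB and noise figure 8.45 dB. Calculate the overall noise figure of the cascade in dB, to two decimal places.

0.64 dB

Convert to linear (a loss of L dB is a gain of −L dB): F_i = 10^(NF_i/10), G_i = 10^(G_i,dB/10)
  Stage 1: F_1 = 10^(0.589/10) = 1.145, G_1 = 10^(19.3/10) = 85.11
  Stage 2: F_2 = 10^(2.22/10) = 1.667, G_2 = 10^(11.2/10) = 13.18
  Stage 3: F_3 = 10^(8.45/10) = 6.998, G_3 = 10^(−7.05/10) = 0.1972
Friis cascade:
  F = 1.145 + (1.667 − 1)/85.11 + (6.998 − 1)/1122 = 1.158
NF = 10 log₁₀(1.158) = 0.64 dB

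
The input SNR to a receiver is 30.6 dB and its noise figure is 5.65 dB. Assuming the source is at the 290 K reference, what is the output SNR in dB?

24.95 dB

By definition F = SNR_in/SNR_out, so in dB: SNR_out = SNR_in − NF
SNR_out = 30.6 − 5.65 = 24.95 dB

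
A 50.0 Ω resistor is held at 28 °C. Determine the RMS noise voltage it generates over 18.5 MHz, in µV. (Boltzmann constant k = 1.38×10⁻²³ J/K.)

T = 28 °C + 273.15 = 301.15 K
V_n = √(4kTRB)
4kTRB = 4 × 1.38×10⁻²³ × 301.15 × 5.00×10¹ × 1.85×10⁷ = 1.54×10⁻¹¹ V²
V_n = √(1.54×10⁻¹¹) = 3.92×10⁻⁶ V = 3.92 µV

3.92 µV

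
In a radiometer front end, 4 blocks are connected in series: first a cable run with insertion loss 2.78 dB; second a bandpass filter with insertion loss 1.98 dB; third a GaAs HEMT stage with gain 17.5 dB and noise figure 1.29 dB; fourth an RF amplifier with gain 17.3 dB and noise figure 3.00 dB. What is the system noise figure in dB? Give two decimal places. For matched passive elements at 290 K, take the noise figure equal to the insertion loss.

Convert to linear (a loss of L dB is a gain of −L dB): F_i = 10^(NF_i/10), G_i = 10^(G_i,dB/10)
  Stage 1: F_1 = 10^(2.78/10) = 1.897, G_1 = 10^(−2.78/10) = 0.5272
  Stage 2: F_2 = 10^(1.98/10) = 1.578, G_2 = 10^(−1.98/10) = 0.6339
  Stage 3: F_3 = 10^(1.29/10) = 1.346, G_3 = 10^(17.5/10) = 56.23
  Stage 4: F_4 = 10^(3.00/10) = 1.995, G_4 = 10^(17.3/10) = 53.70
Friis cascade:
  F = 1.897 + (1.578 − 1)/0.5272 + (1.346 − 1)/0.3342 + (1.995 − 1)/18.79 = 4.080
NF = 10 log₁₀(4.080) = 6.11 dB

6.11 dB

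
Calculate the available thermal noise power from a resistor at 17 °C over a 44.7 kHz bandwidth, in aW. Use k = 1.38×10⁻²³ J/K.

179 aW

T = 17 °C + 273.15 = 290.15 K
P_n = kTB = 1.38×10⁻²³ × 290.15 × 4.47×10⁴ = 1.79×10⁻¹⁶ W = 179 aW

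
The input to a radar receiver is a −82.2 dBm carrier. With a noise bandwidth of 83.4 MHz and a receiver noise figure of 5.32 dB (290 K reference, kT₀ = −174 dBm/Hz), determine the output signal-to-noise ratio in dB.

7.3 dB

Noise floor: N = −174 + 10 log₁₀(B) + NF
10 log₁₀(8.34×10⁷) = 79.21 dB
N = −174 + 79.21 + 5.32 = −89.47 dBm
SNR = P_sig − N = −82.2 − (−89.47) = 7.27 dB → 7.3 dB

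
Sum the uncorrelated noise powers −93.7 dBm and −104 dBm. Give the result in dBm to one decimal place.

Convert to linear, add, convert back:
P₁ = 4.27×10⁻¹³ W, P₂ = 3.98×10⁻¹⁴ W
P_tot = 4.66×10⁻¹³ W → 10 log₁₀(P_tot / 10⁻³) = −93.3 dBm

−93.3 dBm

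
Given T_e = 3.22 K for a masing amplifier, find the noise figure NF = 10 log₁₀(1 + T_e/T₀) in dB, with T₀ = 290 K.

0.048 dB

F = 1 + T_e/T₀ = 1 + 3.22/290 = 1.0111
NF = 10 log₁₀(1.0111) = 0.048 dB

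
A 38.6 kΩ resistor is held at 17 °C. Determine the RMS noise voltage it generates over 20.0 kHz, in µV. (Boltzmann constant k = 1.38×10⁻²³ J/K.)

3.52 µV

T = 17 °C + 273.15 = 290.15 K
V_n = √(4kTRB)
4kTRB = 4 × 1.38×10⁻²³ × 290.15 × 3.86×10⁴ × 2.00×10⁴ = 1.24×10⁻¹¹ V²
V_n = √(1.24×10⁻¹¹) = 3.52×10⁻⁶ V = 3.52 µV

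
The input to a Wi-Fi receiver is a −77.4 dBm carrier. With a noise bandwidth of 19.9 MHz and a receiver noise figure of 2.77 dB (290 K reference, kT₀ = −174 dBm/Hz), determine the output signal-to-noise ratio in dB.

Noise floor: N = −174 + 10 log₁₀(B) + NF
10 log₁₀(1.99×10⁷) = 72.99 dB
N = −174 + 72.99 + 2.77 = −98.24 dBm
SNR = P_sig − N = −77.4 − (−98.24) = 20.84 dB → 20.8 dB

20.8 dB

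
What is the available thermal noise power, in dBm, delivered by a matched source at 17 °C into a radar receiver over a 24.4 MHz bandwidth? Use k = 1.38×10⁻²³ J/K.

T = 17 °C + 273.15 = 290.15 K
P_n = kTB = 1.38×10⁻²³ × 290.15 × 2.44×10⁷ = 9.77×10⁻¹⁴ W
In dBm: 10 log₁₀(9.77×10⁻¹⁴ / 10⁻³) = −100.1 dBm

−100.1 dBm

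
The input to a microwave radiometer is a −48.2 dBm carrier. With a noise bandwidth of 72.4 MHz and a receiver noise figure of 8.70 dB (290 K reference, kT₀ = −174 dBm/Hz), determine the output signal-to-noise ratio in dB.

38.5 dB

Noise floor: N = −174 + 10 log₁₀(B) + NF
10 log₁₀(7.24×10⁷) = 78.6 dB
N = −174 + 78.6 + 8.70 = −86.70 dBm
SNR = P_sig − N = −48.2 − (−86.70) = 38.50 dB → 38.5 dB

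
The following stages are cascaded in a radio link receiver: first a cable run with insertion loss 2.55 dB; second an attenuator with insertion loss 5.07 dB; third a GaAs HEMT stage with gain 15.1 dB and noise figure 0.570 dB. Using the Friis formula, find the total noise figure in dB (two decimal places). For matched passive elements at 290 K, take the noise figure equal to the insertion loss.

8.19 dB

Convert to linear (a loss of L dB is a gain of −L dB): F_i = 10^(NF_i/10), G_i = 10^(G_i,dB/10)
  Stage 1: F_1 = 10^(2.55/10) = 1.799, G_1 = 10^(−2.55/10) = 0.5559
  Stage 2: F_2 = 10^(5.07/10) = 3.214, G_2 = 10^(−5.07/10) = 0.3112
  Stage 3: F_3 = 10^(0.570/10) = 1.140, G_3 = 10^(15.1/10) = 32.36
Friis cascade:
  F = 1.799 + (3.214 − 1)/0.5559 + (1.140 − 1)/0.1730 = 6.592
NF = 10 log₁₀(6.592) = 8.19 dB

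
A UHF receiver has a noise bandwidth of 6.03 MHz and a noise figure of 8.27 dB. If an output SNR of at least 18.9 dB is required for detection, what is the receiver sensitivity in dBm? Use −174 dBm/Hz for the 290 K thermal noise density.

Sensitivity = −174 + 10 log₁₀(B) + NF + SNR_min
= −174 + 67.8 + 8.27 + 18.9
= −79.03 dBm → −79.0 dBm

−79.0 dBm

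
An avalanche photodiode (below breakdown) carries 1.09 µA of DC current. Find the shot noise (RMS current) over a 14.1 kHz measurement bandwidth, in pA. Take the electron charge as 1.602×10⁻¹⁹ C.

I_n = √(2qI·B)
2qI·B = 2 × 1.602×10⁻¹⁹ × 1.09×10⁻⁶ × 1.41×10⁴ = 4.92×10⁻²¹ A²
I_n = √(4.92×10⁻²¹) = 7.02×10⁻¹¹ A = 70.2 pA

70.2 pA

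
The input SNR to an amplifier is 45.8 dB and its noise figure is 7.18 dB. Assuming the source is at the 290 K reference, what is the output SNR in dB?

By definition F = SNR_in/SNR_out, so in dB: SNR_out = SNR_in − NF
SNR_out = 45.8 − 7.18 = 38.62 dB

38.62 dB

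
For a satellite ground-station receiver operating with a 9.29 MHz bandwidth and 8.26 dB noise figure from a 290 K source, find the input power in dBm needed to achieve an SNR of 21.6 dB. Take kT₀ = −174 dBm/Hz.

−74.5 dBm

Sensitivity = −174 + 10 log₁₀(B) + NF + SNR_min
= −174 + 69.68 + 8.26 + 21.6
= −74.46 dBm → −74.5 dBm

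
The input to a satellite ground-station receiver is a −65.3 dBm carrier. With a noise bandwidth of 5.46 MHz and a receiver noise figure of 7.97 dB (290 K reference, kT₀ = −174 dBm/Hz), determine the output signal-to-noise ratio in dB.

33.4 dB

Noise floor: N = −174 + 10 log₁₀(B) + NF
10 log₁₀(5.46×10⁶) = 67.37 dB
N = −174 + 67.37 + 7.97 = −98.66 dBm
SNR = P_sig − N = −65.3 − (−98.66) = 33.36 dB → 33.4 dB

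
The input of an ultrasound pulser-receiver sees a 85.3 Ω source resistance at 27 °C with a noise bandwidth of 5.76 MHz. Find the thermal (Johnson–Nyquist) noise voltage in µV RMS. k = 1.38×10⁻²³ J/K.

2.85 µV

T = 27 °C + 273.15 = 300.15 K
V_n = √(4kTRB)
4kTRB = 4 × 1.38×10⁻²³ × 300.15 × 8.53×10¹ × 5.76×10⁶ = 8.14×10⁻¹² V²
V_n = √(8.14×10⁻¹²) = 2.85×10⁻⁶ V = 2.85 µV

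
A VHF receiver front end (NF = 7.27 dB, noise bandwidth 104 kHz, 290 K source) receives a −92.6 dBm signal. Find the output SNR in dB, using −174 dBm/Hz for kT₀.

24.0 dB

Noise floor: N = −174 + 10 log₁₀(B) + NF
10 log₁₀(1.04×10⁵) = 50.17 dB
N = −174 + 50.17 + 7.27 = −116.56 dBm
SNR = P_sig − N = −92.6 − (−116.56) = 23.96 dB → 24.0 dB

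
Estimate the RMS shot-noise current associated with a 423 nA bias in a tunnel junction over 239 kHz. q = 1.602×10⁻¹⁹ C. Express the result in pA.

I_n = √(2qI·B)
2qI·B = 2 × 1.602×10⁻¹⁹ × 4.23×10⁻⁷ × 2.39×10⁵ = 3.24×10⁻²⁰ A²
I_n = √(3.24×10⁻²⁰) = 1.80×10⁻¹⁰ A = 180 pA

180 pA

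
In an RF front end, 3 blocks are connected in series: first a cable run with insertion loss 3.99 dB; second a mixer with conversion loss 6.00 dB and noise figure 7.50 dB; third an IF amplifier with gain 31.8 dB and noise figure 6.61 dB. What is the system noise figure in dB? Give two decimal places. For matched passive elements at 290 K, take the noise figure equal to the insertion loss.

Convert to linear (a loss of L dB is a gain of −L dB): F_i = 10^(NF_i/10), G_i = 10^(G_i,dB/10)
  Stage 1: F_1 = 10^(3.99/10) = 2.506, G_1 = 10^(−3.99/10) = 0.3990
  Stage 2: F_2 = 10^(7.50/10) = 5.623, G_2 = 10^(−6.00/10) = 0.2512
  Stage 3: F_3 = 10^(6.61/10) = 4.581, G_3 = 10^(31.8/10) = 1514
Friis cascade:
  F = 2.506 + (5.623 − 1)/0.3990 + (4.581 − 1)/0.1002 = 49.82
NF = 10 log₁₀(49.82) = 16.97 dB

16.97 dB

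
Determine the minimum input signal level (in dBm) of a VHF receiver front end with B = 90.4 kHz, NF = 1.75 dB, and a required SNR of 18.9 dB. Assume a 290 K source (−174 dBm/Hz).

−103.8 dBm

Sensitivity = −174 + 10 log₁₀(B) + NF + SNR_min
= −174 + 49.56 + 1.75 + 18.9
= −103.79 dBm → −103.8 dBm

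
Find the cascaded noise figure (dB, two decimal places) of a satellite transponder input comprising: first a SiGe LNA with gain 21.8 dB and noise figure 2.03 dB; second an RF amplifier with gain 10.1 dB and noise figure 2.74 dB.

Convert to linear (a loss of L dB is a gain of −L dB): F_i = 10^(NF_i/10), G_i = 10^(G_i,dB/10)
  Stage 1: F_1 = 10^(2.03/10) = 1.596, G_1 = 10^(21.8/10) = 151.4
  Stage 2: F_2 = 10^(2.74/10) = 1.879, G_2 = 10^(10.1/10) = 10.23
Friis cascade:
  F = 1.596 + (1.879 − 1)/151.4 = 1.602
NF = 10 log₁₀(1.602) = 2.05 dB

2.05 dB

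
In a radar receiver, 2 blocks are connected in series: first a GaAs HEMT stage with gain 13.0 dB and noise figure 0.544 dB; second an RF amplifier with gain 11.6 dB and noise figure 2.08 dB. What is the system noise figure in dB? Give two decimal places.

0.66 dB

Convert to linear (a loss of L dB is a gain of −L dB): F_i = 10^(NF_i/10), G_i = 10^(G_i,dB/10)
  Stage 1: F_1 = 10^(0.544/10) = 1.133, G_1 = 10^(13.0/10) = 19.95
  Stage 2: F_2 = 10^(2.08/10) = 1.614, G_2 = 10^(11.6/10) = 14.45
Friis cascade:
  F = 1.133 + (1.614 − 1)/19.95 = 1.164
NF = 10 log₁₀(1.164) = 0.66 dB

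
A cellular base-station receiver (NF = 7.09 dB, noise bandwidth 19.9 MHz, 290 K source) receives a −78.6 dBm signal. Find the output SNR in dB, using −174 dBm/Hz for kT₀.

Noise floor: N = −174 + 10 log₁₀(B) + NF
10 log₁₀(1.99×10⁷) = 72.99 dB
N = −174 + 72.99 + 7.09 = −93.92 dBm
SNR = P_sig − N = −78.6 − (−93.92) = 15.32 dB → 15.3 dB

15.3 dB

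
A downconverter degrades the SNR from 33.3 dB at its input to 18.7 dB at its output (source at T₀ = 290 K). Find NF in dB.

14.6 dB

NF (dB) = SNR_in(dB) − SNR_out(dB) when the source is at T₀
NF = 33.3 − 18.7 = 14.6 dB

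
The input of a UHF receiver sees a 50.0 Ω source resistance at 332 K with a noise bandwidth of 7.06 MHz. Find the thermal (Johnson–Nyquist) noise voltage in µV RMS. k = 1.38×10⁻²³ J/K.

V_n = √(4kTRB)
4kTRB = 4 × 1.38×10⁻²³ × 332 × 5.00×10¹ × 7.06×10⁶ = 6.47×10⁻¹² V²
V_n = √(6.47×10⁻¹²) = 2.54×10⁻⁶ V = 2.54 µV

2.54 µV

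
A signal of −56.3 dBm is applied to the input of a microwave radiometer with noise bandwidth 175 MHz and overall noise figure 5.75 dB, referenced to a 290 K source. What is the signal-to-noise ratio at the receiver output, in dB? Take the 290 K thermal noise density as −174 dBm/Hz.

29.5 dB

Noise floor: N = −174 + 10 log₁₀(B) + NF
10 log₁₀(1.75×10⁸) = 82.43 dB
N = −174 + 82.43 + 5.75 = −85.82 dBm
SNR = P_sig − N = −56.3 − (−85.82) = 29.52 dB → 29.5 dB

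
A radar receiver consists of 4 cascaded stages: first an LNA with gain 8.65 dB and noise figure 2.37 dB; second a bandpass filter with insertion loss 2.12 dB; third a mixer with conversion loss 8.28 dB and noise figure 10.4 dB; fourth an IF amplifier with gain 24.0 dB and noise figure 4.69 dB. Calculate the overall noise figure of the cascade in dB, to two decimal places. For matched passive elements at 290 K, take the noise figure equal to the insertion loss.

8.41 dB

Convert to linear (a loss of L dB is a gain of −L dB): F_i = 10^(NF_i/10), G_i = 10^(G_i,dB/10)
  Stage 1: F_1 = 10^(2.37/10) = 1.726, G_1 = 10^(8.65/10) = 7.328
  Stage 2: F_2 = 10^(2.12/10) = 1.629, G_2 = 10^(−2.12/10) = 0.6138
  Stage 3: F_3 = 10^(10.4/10) = 10.96, G_3 = 10^(−8.28/10) = 0.1486
  Stage 4: F_4 = 10^(4.69/10) = 2.944, G_4 = 10^(24.0/10) = 251.2
Friis cascade:
  F = 1.726 + (1.629 − 1)/7.328 + (10.96 − 1)/4.498 + (2.944 − 1)/0.6683 = 6.937
NF = 10 log₁₀(6.937) = 8.41 dB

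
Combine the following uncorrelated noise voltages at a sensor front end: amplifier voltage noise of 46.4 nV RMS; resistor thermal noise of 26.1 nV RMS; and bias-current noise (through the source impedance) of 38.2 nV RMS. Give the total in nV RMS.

65.5 nV

Uncorrelated sources add in power (mean-square): V_tot = √(ΣV_i²)
V_tot = √[(4.64×10⁻⁸)² + (2.61×10⁻⁸)² + (3.82×10⁻⁸)²] = 6.55×10⁻⁸ V = 65.5 nV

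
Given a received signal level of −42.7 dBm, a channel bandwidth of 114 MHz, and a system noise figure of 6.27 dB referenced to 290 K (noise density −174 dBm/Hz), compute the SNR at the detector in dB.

Noise floor: N = −174 + 10 log₁₀(B) + NF
10 log₁₀(1.14×10⁸) = 80.57 dB
N = −174 + 80.57 + 6.27 = −87.16 dBm
SNR = P_sig − N = −42.7 − (−87.16) = 44.46 dB → 44.5 dB

44.5 dB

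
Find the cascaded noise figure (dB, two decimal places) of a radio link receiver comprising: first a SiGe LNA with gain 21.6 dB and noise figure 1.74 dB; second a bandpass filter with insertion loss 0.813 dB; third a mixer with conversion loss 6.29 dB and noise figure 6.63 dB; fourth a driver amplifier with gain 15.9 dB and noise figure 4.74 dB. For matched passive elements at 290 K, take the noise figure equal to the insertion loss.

Convert to linear (a loss of L dB is a gain of −L dB): F_i = 10^(NF_i/10), G_i = 10^(G_i,dB/10)
  Stage 1: F_1 = 10^(1.74/10) = 1.493, G_1 = 10^(21.6/10) = 144.5
  Stage 2: F_2 = 10^(0.813/10) = 1.206, G_2 = 10^(−0.813/10) = 0.8293
  Stage 3: F_3 = 10^(6.63/10) = 4.603, G_3 = 10^(−6.29/10) = 0.2350
  Stage 4: F_4 = 10^(4.74/10) = 2.979, G_4 = 10^(15.9/10) = 38.90
Friis cascade:
  F = 1.493 + (1.206 − 1)/144.5 + (4.603 − 1)/119.9 + (2.979 − 1)/28.16 = 1.595
NF = 10 log₁₀(1.595) = 2.03 dB

2.03 dB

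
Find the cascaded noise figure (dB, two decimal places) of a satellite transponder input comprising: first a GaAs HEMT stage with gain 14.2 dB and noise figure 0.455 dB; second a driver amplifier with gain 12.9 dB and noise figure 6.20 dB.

0.90 dB

Convert to linear (a loss of L dB is a gain of −L dB): F_i = 10^(NF_i/10), G_i = 10^(G_i,dB/10)
  Stage 1: F_1 = 10^(0.455/10) = 1.110, G_1 = 10^(14.2/10) = 26.30
  Stage 2: F_2 = 10^(6.20/10) = 4.169, G_2 = 10^(12.9/10) = 19.50
Friis cascade:
  F = 1.110 + (4.169 − 1)/26.30 = 1.231
NF = 10 log₁₀(1.231) = 0.90 dB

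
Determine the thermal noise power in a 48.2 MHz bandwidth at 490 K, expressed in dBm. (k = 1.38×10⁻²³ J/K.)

−94.9 dBm

P_n = kTB = 1.38×10⁻²³ × 490 × 4.82×10⁷ = 3.26×10⁻¹³ W
In dBm: 10 log₁₀(3.26×10⁻¹³ / 10⁻³) = −94.9 dBm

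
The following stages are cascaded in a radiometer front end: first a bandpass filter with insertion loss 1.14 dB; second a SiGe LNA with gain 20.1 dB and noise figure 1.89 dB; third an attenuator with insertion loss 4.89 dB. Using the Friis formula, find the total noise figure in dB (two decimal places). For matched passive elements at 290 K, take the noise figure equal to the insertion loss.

3.09 dB

Convert to linear (a loss of L dB is a gain of −L dB): F_i = 10^(NF_i/10), G_i = 10^(G_i,dB/10)
  Stage 1: F_1 = 10^(1.14/10) = 1.300, G_1 = 10^(−1.14/10) = 0.7691
  Stage 2: F_2 = 10^(1.89/10) = 1.545, G_2 = 10^(20.1/10) = 102.3
  Stage 3: F_3 = 10^(4.89/10) = 3.083, G_3 = 10^(−4.89/10) = 0.3243
Friis cascade:
  F = 1.300 + (1.545 − 1)/0.7691 + (3.083 − 1)/78.70 = 2.036
NF = 10 log₁₀(2.036) = 3.09 dB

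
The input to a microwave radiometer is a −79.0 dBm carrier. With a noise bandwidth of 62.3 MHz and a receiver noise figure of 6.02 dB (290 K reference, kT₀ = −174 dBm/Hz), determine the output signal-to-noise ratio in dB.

11.0 dB

Noise floor: N = −174 + 10 log₁₀(B) + NF
10 log₁₀(6.23×10⁷) = 77.94 dB
N = −174 + 77.94 + 6.02 = −90.04 dBm
SNR = P_sig − N = −79.0 − (−90.04) = 11.04 dB → 11.0 dB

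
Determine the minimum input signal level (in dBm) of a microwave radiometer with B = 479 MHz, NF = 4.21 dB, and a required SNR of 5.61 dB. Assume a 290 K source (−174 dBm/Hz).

Sensitivity = −174 + 10 log₁₀(B) + NF + SNR_min
= −174 + 86.8 + 4.21 + 5.61
= −77.38 dBm → −77.4 dBm

−77.4 dBm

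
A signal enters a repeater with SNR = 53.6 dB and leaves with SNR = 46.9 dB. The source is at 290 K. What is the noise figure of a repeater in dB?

NF (dB) = SNR_in(dB) − SNR_out(dB) when the source is at T₀
NF = 53.6 − 46.9 = 6.7 dB

6.7 dB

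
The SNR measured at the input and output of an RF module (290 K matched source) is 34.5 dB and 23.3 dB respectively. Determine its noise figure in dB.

NF (dB) = SNR_in(dB) − SNR_out(dB) when the source is at T₀
NF = 34.5 − 23.3 = 11.2 dB

11.2 dB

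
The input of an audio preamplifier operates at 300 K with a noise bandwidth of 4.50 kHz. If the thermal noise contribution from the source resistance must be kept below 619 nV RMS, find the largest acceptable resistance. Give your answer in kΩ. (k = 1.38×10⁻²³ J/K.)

Johnson–Nyquist: V_n = √(4kTRB) ⇒ R = V_n² / (4kTB)
4kTB = 4 × 1.38×10⁻²³ × 300 × 4.50×10³ = 7.45×10⁻¹⁷
R = (6.19×10⁻⁷)² / 7.45×10⁻¹⁷ = 5.14×10³ Ω = 5.14 kΩ

5.14 kΩ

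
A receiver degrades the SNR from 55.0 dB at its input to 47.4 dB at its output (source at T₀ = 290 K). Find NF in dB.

NF (dB) = SNR_in(dB) − SNR_out(dB) when the source is at T₀
NF = 55.0 − 47.4 = 7.6 dB

7.6 dB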